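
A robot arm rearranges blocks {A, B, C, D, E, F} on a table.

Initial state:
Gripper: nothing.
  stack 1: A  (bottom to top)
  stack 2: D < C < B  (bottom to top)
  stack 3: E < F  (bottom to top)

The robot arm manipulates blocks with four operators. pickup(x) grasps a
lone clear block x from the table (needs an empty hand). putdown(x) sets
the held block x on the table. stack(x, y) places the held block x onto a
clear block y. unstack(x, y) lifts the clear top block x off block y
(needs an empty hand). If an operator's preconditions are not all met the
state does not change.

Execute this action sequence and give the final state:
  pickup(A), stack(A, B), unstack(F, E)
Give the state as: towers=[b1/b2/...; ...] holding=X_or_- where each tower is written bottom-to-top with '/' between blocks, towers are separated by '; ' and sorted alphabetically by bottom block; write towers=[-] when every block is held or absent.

step 1 (pickup(A)): towers=[D/C/B; E/F] holding=A
step 2 (stack(A, B)): towers=[D/C/B/A; E/F] holding=-
step 3 (unstack(F, E)): towers=[D/C/B/A; E] holding=F

towers=[D/C/B/A; E] holding=F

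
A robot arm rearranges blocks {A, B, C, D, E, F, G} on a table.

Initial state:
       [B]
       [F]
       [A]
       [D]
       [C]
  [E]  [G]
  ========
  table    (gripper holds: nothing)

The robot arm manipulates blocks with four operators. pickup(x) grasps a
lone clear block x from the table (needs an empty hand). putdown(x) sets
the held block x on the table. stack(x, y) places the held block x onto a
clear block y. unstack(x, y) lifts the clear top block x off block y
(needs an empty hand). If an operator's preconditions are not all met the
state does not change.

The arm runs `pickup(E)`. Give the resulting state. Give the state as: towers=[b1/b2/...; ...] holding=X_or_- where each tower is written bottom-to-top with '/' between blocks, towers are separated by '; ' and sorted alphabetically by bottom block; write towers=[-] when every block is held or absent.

towers=[G/C/D/A/F/B] holding=E

before: towers=[E; G/C/D/A/F/B] holding=-
pre[pickup(E)]: clear(E) ok, ontable(E) ok, handempty ok
all met → apply pickup(E)
after:  towers=[G/C/D/A/F/B] holding=E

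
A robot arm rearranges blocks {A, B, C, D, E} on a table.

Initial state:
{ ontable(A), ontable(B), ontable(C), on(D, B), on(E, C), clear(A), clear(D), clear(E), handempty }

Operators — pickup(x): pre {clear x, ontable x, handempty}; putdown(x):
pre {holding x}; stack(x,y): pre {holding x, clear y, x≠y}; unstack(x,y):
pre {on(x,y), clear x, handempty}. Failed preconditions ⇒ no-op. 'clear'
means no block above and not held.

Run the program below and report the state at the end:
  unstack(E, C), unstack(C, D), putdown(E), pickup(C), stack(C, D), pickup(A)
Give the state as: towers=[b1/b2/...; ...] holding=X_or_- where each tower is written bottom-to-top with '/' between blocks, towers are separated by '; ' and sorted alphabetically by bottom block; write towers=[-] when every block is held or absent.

step 1 (unstack(E, C)): towers=[A; B/D; C] holding=E
step 2 (unstack(C, D)) [no-op]: towers=[A; B/D; C] holding=E
step 3 (putdown(E)): towers=[A; B/D; C; E] holding=-
step 4 (pickup(C)): towers=[A; B/D; E] holding=C
step 5 (stack(C, D)): towers=[A; B/D/C; E] holding=-
step 6 (pickup(A)): towers=[B/D/C; E] holding=A

towers=[B/D/C; E] holding=A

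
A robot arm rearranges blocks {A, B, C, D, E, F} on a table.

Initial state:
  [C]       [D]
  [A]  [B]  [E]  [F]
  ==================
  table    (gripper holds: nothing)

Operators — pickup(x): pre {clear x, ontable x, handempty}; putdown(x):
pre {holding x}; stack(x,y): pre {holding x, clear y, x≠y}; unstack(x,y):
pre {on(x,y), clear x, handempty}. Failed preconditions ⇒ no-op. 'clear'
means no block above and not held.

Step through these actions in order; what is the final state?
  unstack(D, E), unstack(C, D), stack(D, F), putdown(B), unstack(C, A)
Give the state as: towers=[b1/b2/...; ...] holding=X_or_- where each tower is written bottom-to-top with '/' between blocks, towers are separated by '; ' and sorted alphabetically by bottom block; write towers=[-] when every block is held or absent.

step 1 (unstack(D, E)): towers=[A/C; B; E; F] holding=D
step 2 (unstack(C, D)) [no-op]: towers=[A/C; B; E; F] holding=D
step 3 (stack(D, F)): towers=[A/C; B; E; F/D] holding=-
step 4 (putdown(B)) [no-op]: towers=[A/C; B; E; F/D] holding=-
step 5 (unstack(C, A)): towers=[A; B; E; F/D] holding=C

towers=[A; B; E; F/D] holding=C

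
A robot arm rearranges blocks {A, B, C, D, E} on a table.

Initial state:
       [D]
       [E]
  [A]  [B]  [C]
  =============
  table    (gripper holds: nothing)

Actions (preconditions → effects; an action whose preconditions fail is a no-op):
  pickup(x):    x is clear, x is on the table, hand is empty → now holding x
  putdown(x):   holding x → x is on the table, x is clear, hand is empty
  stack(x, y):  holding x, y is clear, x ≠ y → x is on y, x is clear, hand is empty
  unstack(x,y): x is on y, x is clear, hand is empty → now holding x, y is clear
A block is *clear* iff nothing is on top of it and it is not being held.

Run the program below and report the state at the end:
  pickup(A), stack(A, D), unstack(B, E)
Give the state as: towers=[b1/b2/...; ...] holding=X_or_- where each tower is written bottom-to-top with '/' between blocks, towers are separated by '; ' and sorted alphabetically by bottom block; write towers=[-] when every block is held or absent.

step 1 (pickup(A)): towers=[B/E/D; C] holding=A
step 2 (stack(A, D)): towers=[B/E/D/A; C] holding=-
step 3 (unstack(B, E)) [no-op]: towers=[B/E/D/A; C] holding=-

towers=[B/E/D/A; C] holding=-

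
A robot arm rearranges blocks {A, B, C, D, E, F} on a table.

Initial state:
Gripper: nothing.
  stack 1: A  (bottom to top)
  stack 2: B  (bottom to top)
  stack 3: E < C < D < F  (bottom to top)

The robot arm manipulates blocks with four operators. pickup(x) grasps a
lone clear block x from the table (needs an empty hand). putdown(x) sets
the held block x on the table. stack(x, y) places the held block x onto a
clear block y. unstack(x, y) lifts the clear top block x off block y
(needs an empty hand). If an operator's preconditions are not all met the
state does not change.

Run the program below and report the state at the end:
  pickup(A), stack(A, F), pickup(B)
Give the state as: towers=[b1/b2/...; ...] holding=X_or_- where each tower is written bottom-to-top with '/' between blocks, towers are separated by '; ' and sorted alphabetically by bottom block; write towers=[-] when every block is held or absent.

step 1 (pickup(A)): towers=[B; E/C/D/F] holding=A
step 2 (stack(A, F)): towers=[B; E/C/D/F/A] holding=-
step 3 (pickup(B)): towers=[E/C/D/F/A] holding=B

towers=[E/C/D/F/A] holding=B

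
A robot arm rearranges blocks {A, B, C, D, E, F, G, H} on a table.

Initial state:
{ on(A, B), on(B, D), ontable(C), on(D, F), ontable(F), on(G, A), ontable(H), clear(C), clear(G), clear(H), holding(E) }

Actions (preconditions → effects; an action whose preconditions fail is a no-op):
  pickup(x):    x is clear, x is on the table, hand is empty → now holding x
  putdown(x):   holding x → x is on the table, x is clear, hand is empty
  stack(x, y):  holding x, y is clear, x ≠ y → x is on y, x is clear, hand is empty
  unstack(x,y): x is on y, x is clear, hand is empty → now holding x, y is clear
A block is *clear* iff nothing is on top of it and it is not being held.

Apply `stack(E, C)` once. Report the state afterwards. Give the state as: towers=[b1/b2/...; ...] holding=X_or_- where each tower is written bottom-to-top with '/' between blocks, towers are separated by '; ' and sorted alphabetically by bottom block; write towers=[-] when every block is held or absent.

towers=[C/E; F/D/B/A/G; H] holding=-

before: towers=[C; F/D/B/A/G; H] holding=E
pre[stack(E, C)]: holding(E) ok, clear(C) ok, E≠C ok
all met → apply stack(E, C)
after:  towers=[C/E; F/D/B/A/G; H] holding=-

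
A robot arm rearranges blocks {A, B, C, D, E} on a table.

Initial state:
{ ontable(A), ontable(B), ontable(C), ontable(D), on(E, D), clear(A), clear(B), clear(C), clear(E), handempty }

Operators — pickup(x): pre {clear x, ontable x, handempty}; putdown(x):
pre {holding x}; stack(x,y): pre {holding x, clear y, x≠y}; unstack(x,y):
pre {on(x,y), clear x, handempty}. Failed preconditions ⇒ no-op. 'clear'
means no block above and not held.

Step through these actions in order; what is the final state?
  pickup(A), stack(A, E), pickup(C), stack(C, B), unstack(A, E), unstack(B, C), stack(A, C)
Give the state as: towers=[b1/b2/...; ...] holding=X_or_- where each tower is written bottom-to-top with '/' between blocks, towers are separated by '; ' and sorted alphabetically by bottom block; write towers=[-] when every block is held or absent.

towers=[B/C/A; D/E] holding=-

step 1 (pickup(A)): towers=[B; C; D/E] holding=A
step 2 (stack(A, E)): towers=[B; C; D/E/A] holding=-
step 3 (pickup(C)): towers=[B; D/E/A] holding=C
step 4 (stack(C, B)): towers=[B/C; D/E/A] holding=-
step 5 (unstack(A, E)): towers=[B/C; D/E] holding=A
step 6 (unstack(B, C)) [no-op]: towers=[B/C; D/E] holding=A
step 7 (stack(A, C)): towers=[B/C/A; D/E] holding=-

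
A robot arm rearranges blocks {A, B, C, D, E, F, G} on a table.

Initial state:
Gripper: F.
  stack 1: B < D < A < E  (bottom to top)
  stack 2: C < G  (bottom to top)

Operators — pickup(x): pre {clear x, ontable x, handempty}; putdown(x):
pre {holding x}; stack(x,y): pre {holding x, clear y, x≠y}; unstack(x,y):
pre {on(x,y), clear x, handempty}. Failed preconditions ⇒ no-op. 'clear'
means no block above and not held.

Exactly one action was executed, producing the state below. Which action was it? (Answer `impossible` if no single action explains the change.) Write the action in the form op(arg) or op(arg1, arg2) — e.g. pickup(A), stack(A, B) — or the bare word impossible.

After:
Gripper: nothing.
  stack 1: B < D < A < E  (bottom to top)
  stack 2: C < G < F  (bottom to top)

target: towers=[B/D/A/E; C/G/F] holding=-
        putdown(F) → towers=[B/D/A/E; C/G; F] holding=-
       stack(F, G) → towers=[B/D/A/E; C/G/F] holding=-  ← match
       stack(F, E) → towers=[B/D/A/E/F; C/G] holding=-

stack(F, G)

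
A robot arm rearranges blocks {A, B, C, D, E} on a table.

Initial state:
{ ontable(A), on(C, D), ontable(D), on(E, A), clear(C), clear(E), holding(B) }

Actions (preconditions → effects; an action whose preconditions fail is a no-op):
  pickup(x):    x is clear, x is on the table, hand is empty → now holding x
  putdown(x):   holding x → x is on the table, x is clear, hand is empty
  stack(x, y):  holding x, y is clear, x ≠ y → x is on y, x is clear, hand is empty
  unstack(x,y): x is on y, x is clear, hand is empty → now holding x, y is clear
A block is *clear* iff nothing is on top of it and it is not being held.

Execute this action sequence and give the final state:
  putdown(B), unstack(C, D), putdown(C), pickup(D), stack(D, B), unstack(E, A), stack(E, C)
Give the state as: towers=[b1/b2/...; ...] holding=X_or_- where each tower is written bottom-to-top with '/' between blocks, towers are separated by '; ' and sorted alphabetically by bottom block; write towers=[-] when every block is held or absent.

step 1 (putdown(B)): towers=[A/E; B; D/C] holding=-
step 2 (unstack(C, D)): towers=[A/E; B; D] holding=C
step 3 (putdown(C)): towers=[A/E; B; C; D] holding=-
step 4 (pickup(D)): towers=[A/E; B; C] holding=D
step 5 (stack(D, B)): towers=[A/E; B/D; C] holding=-
step 6 (unstack(E, A)): towers=[A; B/D; C] holding=E
step 7 (stack(E, C)): towers=[A; B/D; C/E] holding=-

towers=[A; B/D; C/E] holding=-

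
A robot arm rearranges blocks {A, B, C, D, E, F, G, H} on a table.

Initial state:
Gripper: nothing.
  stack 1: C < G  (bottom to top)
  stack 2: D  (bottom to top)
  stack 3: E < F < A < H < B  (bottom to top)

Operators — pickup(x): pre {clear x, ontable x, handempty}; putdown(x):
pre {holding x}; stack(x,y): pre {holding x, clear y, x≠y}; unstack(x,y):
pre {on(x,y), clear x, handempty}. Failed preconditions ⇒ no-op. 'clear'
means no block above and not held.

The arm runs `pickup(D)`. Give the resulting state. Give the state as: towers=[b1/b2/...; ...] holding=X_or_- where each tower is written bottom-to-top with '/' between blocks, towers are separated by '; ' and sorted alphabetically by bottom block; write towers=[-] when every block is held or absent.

towers=[C/G; E/F/A/H/B] holding=D

before: towers=[C/G; D; E/F/A/H/B] holding=-
pre[pickup(D)]: clear(D) ✓, ontable(D) ✓, handempty ✓
all met → apply pickup(D)
after:  towers=[C/G; E/F/A/H/B] holding=D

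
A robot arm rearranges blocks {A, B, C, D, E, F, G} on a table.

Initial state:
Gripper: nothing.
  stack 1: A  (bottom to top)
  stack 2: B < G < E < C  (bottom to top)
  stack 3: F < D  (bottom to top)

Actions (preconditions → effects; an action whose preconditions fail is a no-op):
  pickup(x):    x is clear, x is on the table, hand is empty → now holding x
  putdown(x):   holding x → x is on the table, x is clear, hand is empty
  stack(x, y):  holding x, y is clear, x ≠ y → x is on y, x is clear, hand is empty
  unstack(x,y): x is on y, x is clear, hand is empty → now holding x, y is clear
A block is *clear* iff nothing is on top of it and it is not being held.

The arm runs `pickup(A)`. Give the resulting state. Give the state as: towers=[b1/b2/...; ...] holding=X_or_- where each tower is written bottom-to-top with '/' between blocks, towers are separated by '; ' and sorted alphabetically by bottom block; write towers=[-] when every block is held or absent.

before: towers=[A; B/G/E/C; F/D] holding=-
pre[pickup(A)]: clear(A) ✓, ontable(A) ✓, handempty ✓
all met → apply pickup(A)
after:  towers=[B/G/E/C; F/D] holding=A

towers=[B/G/E/C; F/D] holding=A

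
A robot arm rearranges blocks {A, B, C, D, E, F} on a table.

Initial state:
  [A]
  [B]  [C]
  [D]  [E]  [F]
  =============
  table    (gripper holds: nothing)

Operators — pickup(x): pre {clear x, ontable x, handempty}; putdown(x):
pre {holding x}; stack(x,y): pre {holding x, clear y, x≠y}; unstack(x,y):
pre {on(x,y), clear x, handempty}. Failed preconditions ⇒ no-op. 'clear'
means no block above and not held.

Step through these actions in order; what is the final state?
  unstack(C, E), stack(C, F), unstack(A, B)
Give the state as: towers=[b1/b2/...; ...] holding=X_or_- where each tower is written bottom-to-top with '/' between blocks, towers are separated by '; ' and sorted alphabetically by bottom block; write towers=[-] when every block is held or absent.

step 1 (unstack(C, E)): towers=[D/B/A; E; F] holding=C
step 2 (stack(C, F)): towers=[D/B/A; E; F/C] holding=-
step 3 (unstack(A, B)): towers=[D/B; E; F/C] holding=A

towers=[D/B; E; F/C] holding=A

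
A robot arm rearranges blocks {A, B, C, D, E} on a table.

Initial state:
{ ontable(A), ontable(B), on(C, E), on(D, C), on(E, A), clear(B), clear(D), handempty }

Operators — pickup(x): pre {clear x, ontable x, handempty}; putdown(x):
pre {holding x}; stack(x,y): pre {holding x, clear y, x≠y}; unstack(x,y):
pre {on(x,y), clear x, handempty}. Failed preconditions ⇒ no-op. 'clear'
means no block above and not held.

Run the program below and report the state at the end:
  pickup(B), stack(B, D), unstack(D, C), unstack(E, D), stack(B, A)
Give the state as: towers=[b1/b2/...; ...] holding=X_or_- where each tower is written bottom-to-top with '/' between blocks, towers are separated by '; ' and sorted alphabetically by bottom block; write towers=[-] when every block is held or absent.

towers=[A/E/C/D/B] holding=-

step 1 (pickup(B)): towers=[A/E/C/D] holding=B
step 2 (stack(B, D)): towers=[A/E/C/D/B] holding=-
step 3 (unstack(D, C)) [no-op]: towers=[A/E/C/D/B] holding=-
step 4 (unstack(E, D)) [no-op]: towers=[A/E/C/D/B] holding=-
step 5 (stack(B, A)) [no-op]: towers=[A/E/C/D/B] holding=-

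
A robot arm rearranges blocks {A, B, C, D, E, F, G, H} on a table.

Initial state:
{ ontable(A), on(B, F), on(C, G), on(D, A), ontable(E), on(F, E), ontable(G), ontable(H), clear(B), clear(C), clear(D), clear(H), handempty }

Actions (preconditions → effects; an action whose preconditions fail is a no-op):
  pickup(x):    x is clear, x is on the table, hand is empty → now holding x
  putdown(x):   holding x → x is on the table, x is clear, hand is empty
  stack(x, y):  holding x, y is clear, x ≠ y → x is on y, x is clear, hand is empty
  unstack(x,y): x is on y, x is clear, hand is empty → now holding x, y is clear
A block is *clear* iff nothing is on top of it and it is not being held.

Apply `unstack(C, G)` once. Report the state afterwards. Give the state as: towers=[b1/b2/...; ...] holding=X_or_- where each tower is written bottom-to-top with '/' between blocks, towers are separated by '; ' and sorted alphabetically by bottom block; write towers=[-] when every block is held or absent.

before: towers=[A/D; E/F/B; G/C; H] holding=-
pre[unstack(C, G)]: on(C,G) yes, clear(C) yes, handempty yes
all met → apply unstack(C, G)
after:  towers=[A/D; E/F/B; G; H] holding=C

towers=[A/D; E/F/B; G; H] holding=C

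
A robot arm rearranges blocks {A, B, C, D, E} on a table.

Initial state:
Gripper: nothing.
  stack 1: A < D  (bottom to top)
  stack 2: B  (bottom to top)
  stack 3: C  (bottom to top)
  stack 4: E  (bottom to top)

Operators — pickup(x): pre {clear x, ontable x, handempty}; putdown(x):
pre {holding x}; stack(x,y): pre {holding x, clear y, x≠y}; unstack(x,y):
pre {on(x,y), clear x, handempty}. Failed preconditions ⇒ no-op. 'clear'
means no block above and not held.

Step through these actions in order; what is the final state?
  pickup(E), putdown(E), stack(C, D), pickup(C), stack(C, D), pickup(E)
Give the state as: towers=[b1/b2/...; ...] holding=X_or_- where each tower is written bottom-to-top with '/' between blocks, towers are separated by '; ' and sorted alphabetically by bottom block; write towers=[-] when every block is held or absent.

towers=[A/D/C; B] holding=E

step 1 (pickup(E)): towers=[A/D; B; C] holding=E
step 2 (putdown(E)): towers=[A/D; B; C; E] holding=-
step 3 (stack(C, D)) [no-op]: towers=[A/D; B; C; E] holding=-
step 4 (pickup(C)): towers=[A/D; B; E] holding=C
step 5 (stack(C, D)): towers=[A/D/C; B; E] holding=-
step 6 (pickup(E)): towers=[A/D/C; B] holding=E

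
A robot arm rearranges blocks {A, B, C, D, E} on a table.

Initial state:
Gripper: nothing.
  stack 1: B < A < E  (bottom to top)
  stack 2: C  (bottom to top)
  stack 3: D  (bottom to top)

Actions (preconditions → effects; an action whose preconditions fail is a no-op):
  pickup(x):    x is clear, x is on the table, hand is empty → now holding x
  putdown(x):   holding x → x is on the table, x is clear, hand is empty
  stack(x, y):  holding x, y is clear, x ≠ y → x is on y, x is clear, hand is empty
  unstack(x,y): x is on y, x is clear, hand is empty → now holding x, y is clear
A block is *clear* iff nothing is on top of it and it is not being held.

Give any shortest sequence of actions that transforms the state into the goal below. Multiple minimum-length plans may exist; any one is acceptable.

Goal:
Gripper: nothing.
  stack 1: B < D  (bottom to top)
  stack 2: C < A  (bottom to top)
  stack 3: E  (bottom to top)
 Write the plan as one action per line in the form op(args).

step 1 (unstack(E, A)): towers=[B/A; C; D] holding=E
step 2 (putdown(E)): towers=[B/A; C; D; E] holding=-
step 3 (unstack(A, B)): towers=[B; C; D; E] holding=A
step 4 (stack(A, C)): towers=[B; C/A; D; E] holding=-
step 5 (pickup(D)): towers=[B; C/A; E] holding=D
step 6 (stack(D, B)): towers=[B/D; C/A; E] holding=-
goal check: towers=[B/D; C/A; E] holding=- — reached (length 6, optimal by BFS)

unstack(E, A)
putdown(E)
unstack(A, B)
stack(A, C)
pickup(D)
stack(D, B)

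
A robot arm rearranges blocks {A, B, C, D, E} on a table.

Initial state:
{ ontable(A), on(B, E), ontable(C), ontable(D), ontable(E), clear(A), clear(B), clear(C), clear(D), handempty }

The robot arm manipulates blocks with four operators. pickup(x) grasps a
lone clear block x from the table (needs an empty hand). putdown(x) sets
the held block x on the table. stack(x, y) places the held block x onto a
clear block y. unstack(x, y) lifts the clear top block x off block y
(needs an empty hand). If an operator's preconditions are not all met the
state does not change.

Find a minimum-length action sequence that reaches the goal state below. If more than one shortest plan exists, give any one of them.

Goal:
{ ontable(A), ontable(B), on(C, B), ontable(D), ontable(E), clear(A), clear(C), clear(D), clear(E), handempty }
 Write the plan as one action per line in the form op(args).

step 1 (unstack(B, E)): towers=[A; C; D; E] holding=B
step 2 (putdown(B)): towers=[A; B; C; D; E] holding=-
step 3 (pickup(C)): towers=[A; B; D; E] holding=C
step 4 (stack(C, B)): towers=[A; B/C; D; E] holding=-
goal check: towers=[A; B/C; D; E] holding=- — reached (length 4, optimal by BFS)

unstack(B, E)
putdown(B)
pickup(C)
stack(C, B)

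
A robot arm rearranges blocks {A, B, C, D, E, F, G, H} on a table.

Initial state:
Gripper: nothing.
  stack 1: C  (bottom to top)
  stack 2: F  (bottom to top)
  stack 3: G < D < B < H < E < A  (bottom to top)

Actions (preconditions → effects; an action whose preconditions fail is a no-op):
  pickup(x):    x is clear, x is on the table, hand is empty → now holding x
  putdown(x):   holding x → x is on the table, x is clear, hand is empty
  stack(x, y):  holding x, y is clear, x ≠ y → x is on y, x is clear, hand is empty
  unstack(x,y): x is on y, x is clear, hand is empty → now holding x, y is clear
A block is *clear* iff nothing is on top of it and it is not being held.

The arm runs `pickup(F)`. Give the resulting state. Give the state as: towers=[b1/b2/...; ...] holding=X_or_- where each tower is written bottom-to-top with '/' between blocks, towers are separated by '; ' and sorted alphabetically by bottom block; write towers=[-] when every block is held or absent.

before: towers=[C; F; G/D/B/H/E/A] holding=-
pre[pickup(F)]: clear(F) yes, ontable(F) yes, handempty yes
all met → apply pickup(F)
after:  towers=[C; G/D/B/H/E/A] holding=F

towers=[C; G/D/B/H/E/A] holding=F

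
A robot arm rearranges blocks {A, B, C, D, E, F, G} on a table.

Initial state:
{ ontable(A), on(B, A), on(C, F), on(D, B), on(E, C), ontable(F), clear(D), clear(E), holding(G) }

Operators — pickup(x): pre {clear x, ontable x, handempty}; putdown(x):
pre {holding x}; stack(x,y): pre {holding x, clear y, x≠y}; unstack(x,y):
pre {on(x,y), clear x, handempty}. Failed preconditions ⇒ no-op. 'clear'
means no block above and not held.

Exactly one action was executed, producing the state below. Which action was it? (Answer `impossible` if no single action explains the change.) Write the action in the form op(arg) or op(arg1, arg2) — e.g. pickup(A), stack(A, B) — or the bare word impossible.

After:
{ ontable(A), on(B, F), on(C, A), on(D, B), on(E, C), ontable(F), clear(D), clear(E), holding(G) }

target: towers=[A/C/E; F/B/D] holding=G
        putdown(G) → towers=[A/B/D; F/C/E; G] holding=-
       stack(G, D) → towers=[A/B/D/G; F/C/E] holding=-
       stack(G, E) → towers=[A/B/D; F/C/E/G] holding=-
none of the 3 applicable actions match → impossible

impossible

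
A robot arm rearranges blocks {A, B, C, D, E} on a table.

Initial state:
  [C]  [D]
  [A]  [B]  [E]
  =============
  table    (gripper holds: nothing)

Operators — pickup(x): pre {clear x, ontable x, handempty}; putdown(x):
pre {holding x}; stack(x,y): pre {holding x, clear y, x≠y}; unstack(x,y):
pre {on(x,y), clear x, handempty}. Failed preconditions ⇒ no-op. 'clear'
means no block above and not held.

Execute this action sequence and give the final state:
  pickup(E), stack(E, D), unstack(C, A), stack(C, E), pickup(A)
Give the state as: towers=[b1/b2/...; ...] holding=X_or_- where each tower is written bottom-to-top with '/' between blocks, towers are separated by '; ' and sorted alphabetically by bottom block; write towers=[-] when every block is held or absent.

step 1 (pickup(E)): towers=[A/C; B/D] holding=E
step 2 (stack(E, D)): towers=[A/C; B/D/E] holding=-
step 3 (unstack(C, A)): towers=[A; B/D/E] holding=C
step 4 (stack(C, E)): towers=[A; B/D/E/C] holding=-
step 5 (pickup(A)): towers=[B/D/E/C] holding=A

towers=[B/D/E/C] holding=A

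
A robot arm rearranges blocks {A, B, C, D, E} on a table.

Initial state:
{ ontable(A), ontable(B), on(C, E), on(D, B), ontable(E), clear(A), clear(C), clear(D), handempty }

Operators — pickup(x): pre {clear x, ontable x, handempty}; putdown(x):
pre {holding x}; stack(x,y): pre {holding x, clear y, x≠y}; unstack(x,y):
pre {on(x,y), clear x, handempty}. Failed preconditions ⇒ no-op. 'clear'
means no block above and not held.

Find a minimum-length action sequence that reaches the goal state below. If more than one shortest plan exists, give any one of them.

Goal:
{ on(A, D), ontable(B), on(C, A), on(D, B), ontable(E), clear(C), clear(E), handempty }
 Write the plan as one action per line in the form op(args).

step 1 (pickup(A)): towers=[B/D; E/C] holding=A
step 2 (stack(A, D)): towers=[B/D/A; E/C] holding=-
step 3 (unstack(C, E)): towers=[B/D/A; E] holding=C
step 4 (stack(C, A)): towers=[B/D/A/C; E] holding=-
goal check: towers=[B/D/A/C; E] holding=- — reached (length 4, optimal by BFS)

pickup(A)
stack(A, D)
unstack(C, E)
stack(C, A)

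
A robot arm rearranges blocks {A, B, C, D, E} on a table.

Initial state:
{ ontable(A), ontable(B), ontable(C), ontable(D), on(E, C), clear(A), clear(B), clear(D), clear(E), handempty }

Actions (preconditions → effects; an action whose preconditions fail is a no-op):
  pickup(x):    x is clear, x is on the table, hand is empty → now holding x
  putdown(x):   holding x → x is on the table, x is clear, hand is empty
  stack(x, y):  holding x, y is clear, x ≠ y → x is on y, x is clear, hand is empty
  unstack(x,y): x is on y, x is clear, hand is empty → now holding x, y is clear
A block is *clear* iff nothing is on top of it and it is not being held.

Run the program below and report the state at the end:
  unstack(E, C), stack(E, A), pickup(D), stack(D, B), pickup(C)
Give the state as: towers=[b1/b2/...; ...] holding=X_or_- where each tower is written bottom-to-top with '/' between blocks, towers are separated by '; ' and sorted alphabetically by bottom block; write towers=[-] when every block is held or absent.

step 1 (unstack(E, C)): towers=[A; B; C; D] holding=E
step 2 (stack(E, A)): towers=[A/E; B; C; D] holding=-
step 3 (pickup(D)): towers=[A/E; B; C] holding=D
step 4 (stack(D, B)): towers=[A/E; B/D; C] holding=-
step 5 (pickup(C)): towers=[A/E; B/D] holding=C

towers=[A/E; B/D] holding=C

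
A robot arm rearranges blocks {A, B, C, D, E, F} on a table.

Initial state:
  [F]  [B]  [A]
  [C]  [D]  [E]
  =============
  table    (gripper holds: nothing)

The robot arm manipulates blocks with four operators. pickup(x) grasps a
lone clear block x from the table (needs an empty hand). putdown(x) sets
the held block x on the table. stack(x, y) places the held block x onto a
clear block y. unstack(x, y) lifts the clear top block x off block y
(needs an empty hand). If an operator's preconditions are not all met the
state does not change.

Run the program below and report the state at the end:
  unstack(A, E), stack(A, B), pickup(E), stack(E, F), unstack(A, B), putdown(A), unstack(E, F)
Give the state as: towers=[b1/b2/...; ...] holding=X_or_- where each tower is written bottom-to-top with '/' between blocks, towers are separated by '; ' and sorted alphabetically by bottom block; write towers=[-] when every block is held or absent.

towers=[A; C/F; D/B] holding=E

step 1 (unstack(A, E)): towers=[C/F; D/B; E] holding=A
step 2 (stack(A, B)): towers=[C/F; D/B/A; E] holding=-
step 3 (pickup(E)): towers=[C/F; D/B/A] holding=E
step 4 (stack(E, F)): towers=[C/F/E; D/B/A] holding=-
step 5 (unstack(A, B)): towers=[C/F/E; D/B] holding=A
step 6 (putdown(A)): towers=[A; C/F/E; D/B] holding=-
step 7 (unstack(E, F)): towers=[A; C/F; D/B] holding=E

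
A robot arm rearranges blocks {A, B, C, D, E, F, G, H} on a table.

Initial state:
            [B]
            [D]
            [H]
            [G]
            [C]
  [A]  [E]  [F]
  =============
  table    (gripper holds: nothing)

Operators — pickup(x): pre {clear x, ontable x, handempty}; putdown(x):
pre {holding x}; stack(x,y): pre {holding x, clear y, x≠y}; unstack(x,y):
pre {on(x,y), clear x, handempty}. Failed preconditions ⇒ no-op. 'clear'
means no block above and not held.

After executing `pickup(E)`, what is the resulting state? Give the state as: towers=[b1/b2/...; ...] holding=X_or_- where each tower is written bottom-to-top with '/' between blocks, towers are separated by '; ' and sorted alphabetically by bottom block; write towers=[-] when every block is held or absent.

before: towers=[A; E; F/C/G/H/D/B] holding=-
pre[pickup(E)]: clear(E) ok, ontable(E) ok, handempty ok
all met → apply pickup(E)
after:  towers=[A; F/C/G/H/D/B] holding=E

towers=[A; F/C/G/H/D/B] holding=E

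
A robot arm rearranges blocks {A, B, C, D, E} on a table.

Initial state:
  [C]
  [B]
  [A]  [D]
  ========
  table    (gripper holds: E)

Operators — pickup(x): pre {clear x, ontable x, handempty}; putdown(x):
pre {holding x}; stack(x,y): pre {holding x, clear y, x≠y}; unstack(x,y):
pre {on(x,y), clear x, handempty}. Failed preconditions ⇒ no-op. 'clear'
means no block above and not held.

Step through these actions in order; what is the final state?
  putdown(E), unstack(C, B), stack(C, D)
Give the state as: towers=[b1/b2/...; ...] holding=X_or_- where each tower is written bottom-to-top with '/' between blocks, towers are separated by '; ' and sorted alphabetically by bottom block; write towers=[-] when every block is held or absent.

towers=[A/B; D/C; E] holding=-

step 1 (putdown(E)): towers=[A/B/C; D; E] holding=-
step 2 (unstack(C, B)): towers=[A/B; D; E] holding=C
step 3 (stack(C, D)): towers=[A/B; D/C; E] holding=-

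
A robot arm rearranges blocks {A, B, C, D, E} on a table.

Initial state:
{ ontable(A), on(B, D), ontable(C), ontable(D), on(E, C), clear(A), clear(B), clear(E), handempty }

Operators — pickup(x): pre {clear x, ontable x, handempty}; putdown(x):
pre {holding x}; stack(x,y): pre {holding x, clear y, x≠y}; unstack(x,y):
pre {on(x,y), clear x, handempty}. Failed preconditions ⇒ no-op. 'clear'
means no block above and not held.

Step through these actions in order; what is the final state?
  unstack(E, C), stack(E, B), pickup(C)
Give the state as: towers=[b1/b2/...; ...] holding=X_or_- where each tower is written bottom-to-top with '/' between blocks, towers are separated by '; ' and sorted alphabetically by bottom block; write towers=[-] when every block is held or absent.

towers=[A; D/B/E] holding=C

step 1 (unstack(E, C)): towers=[A; C; D/B] holding=E
step 2 (stack(E, B)): towers=[A; C; D/B/E] holding=-
step 3 (pickup(C)): towers=[A; D/B/E] holding=C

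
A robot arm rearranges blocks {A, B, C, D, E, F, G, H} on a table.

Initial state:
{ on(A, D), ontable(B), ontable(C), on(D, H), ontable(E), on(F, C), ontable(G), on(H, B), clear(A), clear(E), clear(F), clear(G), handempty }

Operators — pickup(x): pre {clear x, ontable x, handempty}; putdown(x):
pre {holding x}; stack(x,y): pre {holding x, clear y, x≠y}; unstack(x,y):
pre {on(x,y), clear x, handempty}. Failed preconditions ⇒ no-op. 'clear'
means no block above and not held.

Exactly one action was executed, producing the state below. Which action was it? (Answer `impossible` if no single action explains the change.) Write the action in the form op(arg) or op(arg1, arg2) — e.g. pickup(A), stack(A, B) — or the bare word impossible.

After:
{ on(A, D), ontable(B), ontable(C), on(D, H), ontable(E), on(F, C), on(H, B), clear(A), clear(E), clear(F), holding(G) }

target: towers=[B/H/D/A; C/F; E] holding=G
         pickup(G) → towers=[B/H/D/A; C/F; E] holding=G  ← match
     unstack(A, D) → towers=[B/H/D; C/F; E; G] holding=A
         pickup(E) → towers=[B/H/D/A; C/F; G] holding=E
     unstack(F, C) → towers=[B/H/D/A; C; E; G] holding=F

pickup(G)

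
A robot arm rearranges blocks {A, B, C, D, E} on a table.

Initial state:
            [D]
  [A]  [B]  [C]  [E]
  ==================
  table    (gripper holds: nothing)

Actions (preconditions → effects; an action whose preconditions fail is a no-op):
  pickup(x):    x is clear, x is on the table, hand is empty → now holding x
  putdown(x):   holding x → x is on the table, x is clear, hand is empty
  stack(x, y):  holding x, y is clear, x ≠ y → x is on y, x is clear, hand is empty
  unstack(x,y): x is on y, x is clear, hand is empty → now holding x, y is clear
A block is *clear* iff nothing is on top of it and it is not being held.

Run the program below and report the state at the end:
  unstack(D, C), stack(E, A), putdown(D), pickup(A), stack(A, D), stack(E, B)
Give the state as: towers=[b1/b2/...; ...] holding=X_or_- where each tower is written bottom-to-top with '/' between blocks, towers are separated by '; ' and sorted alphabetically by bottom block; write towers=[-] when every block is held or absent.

towers=[B; C; D/A; E] holding=-

step 1 (unstack(D, C)): towers=[A; B; C; E] holding=D
step 2 (stack(E, A)) [no-op]: towers=[A; B; C; E] holding=D
step 3 (putdown(D)): towers=[A; B; C; D; E] holding=-
step 4 (pickup(A)): towers=[B; C; D; E] holding=A
step 5 (stack(A, D)): towers=[B; C; D/A; E] holding=-
step 6 (stack(E, B)) [no-op]: towers=[B; C; D/A; E] holding=-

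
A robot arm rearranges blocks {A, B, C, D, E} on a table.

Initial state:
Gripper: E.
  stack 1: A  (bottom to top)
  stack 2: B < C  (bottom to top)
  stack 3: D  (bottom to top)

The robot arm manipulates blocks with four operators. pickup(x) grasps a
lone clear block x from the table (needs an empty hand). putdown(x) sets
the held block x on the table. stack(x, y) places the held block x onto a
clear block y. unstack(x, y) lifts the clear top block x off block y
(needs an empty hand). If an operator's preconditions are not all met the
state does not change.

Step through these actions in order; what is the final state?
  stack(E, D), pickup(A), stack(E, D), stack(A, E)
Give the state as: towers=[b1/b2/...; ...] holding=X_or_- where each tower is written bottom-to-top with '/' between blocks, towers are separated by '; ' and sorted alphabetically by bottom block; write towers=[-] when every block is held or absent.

step 1 (stack(E, D)): towers=[A; B/C; D/E] holding=-
step 2 (pickup(A)): towers=[B/C; D/E] holding=A
step 3 (stack(E, D)) [no-op]: towers=[B/C; D/E] holding=A
step 4 (stack(A, E)): towers=[B/C; D/E/A] holding=-

towers=[B/C; D/E/A] holding=-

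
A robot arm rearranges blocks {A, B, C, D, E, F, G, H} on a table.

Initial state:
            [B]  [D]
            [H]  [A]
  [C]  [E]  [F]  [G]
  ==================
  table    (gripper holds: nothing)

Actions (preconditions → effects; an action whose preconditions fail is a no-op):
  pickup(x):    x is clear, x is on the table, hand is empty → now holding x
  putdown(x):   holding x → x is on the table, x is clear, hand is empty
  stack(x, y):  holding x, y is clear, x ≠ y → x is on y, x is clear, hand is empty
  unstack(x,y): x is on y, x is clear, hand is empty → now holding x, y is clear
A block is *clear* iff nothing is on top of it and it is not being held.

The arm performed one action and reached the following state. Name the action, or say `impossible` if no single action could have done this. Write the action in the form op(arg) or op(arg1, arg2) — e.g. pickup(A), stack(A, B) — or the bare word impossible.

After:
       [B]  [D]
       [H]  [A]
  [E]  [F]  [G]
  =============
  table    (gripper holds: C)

target: towers=[E; F/H/B; G/A/D] holding=C
         pickup(E) → towers=[C; F/H/B; G/A/D] holding=E
     unstack(B, H) → towers=[C; E; F/H; G/A/D] holding=B
     unstack(D, A) → towers=[C; E; F/H/B; G/A] holding=D
         pickup(C) → towers=[E; F/H/B; G/A/D] holding=C  ← match

pickup(C)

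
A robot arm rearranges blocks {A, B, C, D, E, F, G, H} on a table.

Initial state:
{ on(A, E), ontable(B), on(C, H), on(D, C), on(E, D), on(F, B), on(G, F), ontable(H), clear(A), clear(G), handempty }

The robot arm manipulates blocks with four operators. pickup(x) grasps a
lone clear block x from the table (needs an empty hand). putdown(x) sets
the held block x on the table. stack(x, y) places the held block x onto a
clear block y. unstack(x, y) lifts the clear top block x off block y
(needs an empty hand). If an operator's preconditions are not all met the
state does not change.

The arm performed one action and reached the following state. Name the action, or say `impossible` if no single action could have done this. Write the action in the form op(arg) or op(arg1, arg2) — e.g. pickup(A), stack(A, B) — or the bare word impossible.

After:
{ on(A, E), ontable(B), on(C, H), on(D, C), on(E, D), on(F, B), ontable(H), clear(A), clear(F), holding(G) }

unstack(G, F)

target: towers=[B/F; H/C/D/E/A] holding=G
     unstack(G, F) → towers=[B/F; H/C/D/E/A] holding=G  ← match
     unstack(A, E) → towers=[B/F/G; H/C/D/E] holding=A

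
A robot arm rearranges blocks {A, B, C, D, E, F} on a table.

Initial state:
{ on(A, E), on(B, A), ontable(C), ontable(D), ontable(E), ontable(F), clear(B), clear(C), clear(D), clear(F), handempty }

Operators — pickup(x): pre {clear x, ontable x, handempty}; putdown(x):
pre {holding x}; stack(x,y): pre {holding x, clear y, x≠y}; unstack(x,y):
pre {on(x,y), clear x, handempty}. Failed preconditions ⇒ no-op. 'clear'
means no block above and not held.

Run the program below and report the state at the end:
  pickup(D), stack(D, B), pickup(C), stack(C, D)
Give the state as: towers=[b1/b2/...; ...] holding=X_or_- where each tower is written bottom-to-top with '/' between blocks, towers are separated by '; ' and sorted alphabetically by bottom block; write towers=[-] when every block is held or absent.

towers=[E/A/B/D/C; F] holding=-

step 1 (pickup(D)): towers=[C; E/A/B; F] holding=D
step 2 (stack(D, B)): towers=[C; E/A/B/D; F] holding=-
step 3 (pickup(C)): towers=[E/A/B/D; F] holding=C
step 4 (stack(C, D)): towers=[E/A/B/D/C; F] holding=-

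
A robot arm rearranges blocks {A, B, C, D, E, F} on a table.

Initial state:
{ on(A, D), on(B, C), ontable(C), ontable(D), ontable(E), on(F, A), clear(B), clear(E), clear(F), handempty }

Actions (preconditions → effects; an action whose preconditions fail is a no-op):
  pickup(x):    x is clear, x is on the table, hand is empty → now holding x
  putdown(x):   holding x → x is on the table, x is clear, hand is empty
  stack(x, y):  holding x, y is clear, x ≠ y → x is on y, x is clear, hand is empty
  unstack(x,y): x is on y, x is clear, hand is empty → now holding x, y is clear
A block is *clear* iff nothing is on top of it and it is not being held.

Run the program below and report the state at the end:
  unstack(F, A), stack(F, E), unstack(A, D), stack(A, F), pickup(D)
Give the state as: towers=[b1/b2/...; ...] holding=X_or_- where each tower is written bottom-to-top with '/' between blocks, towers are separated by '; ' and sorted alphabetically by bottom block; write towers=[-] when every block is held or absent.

towers=[C/B; E/F/A] holding=D

step 1 (unstack(F, A)): towers=[C/B; D/A; E] holding=F
step 2 (stack(F, E)): towers=[C/B; D/A; E/F] holding=-
step 3 (unstack(A, D)): towers=[C/B; D; E/F] holding=A
step 4 (stack(A, F)): towers=[C/B; D; E/F/A] holding=-
step 5 (pickup(D)): towers=[C/B; E/F/A] holding=D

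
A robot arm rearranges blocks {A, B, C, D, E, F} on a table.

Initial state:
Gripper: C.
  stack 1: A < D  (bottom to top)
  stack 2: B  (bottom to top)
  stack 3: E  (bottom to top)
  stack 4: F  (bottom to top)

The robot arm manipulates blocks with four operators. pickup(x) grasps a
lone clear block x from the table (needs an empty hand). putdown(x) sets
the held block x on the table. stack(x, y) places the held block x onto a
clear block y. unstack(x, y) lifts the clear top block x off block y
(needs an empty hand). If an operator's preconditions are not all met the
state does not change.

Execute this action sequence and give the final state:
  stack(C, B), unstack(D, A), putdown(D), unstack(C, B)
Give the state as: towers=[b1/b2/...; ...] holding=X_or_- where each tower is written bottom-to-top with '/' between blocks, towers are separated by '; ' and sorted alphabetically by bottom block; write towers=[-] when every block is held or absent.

towers=[A; B; D; E; F] holding=C

step 1 (stack(C, B)): towers=[A/D; B/C; E; F] holding=-
step 2 (unstack(D, A)): towers=[A; B/C; E; F] holding=D
step 3 (putdown(D)): towers=[A; B/C; D; E; F] holding=-
step 4 (unstack(C, B)): towers=[A; B; D; E; F] holding=C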